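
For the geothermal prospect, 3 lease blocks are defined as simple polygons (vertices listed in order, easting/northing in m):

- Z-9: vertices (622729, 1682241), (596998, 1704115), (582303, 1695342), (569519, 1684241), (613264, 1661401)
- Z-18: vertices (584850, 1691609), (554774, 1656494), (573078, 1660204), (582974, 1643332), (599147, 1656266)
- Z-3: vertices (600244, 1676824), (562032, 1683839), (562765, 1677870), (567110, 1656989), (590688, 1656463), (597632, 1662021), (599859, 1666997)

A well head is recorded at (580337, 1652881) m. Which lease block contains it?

Cast a ray rightward from (580337, 1652881). For each polygon, the edges (by vertex number in listed order) whose endpoints lie on opposite sides of northing = 1652881, where each meets that height, and whether that is right or left of the point:
Z-9: no edge straddles that height → 0 crossings.
Z-18: 3–4 at easting≈577373.2 (left), 4–5 at easting≈594914.3 (right) → 1 crossing.
Z-3: no edge straddles that height → 0 crossings.
Only Z-18 has an odd count, so the point is inside Z-18.

Z-18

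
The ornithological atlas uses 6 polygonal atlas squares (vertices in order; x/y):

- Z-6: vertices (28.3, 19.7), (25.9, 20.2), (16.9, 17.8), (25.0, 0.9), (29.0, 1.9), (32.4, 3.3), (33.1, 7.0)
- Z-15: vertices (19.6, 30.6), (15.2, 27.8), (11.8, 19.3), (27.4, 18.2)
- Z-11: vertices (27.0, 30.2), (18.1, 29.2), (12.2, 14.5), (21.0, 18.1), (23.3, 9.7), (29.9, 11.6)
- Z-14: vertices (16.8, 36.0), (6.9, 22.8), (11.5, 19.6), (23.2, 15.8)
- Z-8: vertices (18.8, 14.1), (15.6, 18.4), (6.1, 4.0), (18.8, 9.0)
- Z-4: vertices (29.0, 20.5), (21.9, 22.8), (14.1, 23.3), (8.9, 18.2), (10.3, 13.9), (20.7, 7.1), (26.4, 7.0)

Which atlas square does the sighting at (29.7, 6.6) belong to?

Cast a ray rightward from (29.7, 6.6). For each polygon, the edges (by vertex number in listed order) whose endpoints lie on opposite sides of y = 6.6, where each meets that height, and whether that is right or left of the point:
Z-6: 3–4 at x≈22.27 (left), 6–7 at x≈33.02 (right) → 1 crossing.
Z-15: no edge straddles that height → 0 crossings.
Z-11: no edge straddles that height → 0 crossings.
Z-14: no edge straddles that height → 0 crossings.
Z-8: 2–3 at x≈7.82 (left), 3–4 at x≈12.70 (left) → 0 crossings.
Z-4: no edge straddles that height → 0 crossings.
Only Z-6 has an odd count, so the point is inside Z-6.

Z-6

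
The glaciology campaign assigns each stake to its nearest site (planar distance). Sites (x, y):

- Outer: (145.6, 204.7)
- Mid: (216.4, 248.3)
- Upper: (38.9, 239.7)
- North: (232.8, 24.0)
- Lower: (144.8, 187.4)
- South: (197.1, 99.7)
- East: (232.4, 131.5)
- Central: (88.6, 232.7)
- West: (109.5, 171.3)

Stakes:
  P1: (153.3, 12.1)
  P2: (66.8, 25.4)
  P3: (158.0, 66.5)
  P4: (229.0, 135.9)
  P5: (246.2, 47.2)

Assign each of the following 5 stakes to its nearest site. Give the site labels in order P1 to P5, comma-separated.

P1 → North (d²=6461.86)
P2 → South (d²=22498.58)
P3 → South (d²=2631.05)
P4 → East (d²=30.92)
P5 → North (d²=717.80)

North, South, South, East, North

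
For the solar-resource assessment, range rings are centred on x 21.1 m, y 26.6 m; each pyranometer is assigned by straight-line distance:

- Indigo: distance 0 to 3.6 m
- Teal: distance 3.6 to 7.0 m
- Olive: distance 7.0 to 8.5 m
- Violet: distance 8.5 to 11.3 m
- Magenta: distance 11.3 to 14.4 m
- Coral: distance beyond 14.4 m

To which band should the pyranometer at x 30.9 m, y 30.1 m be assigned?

Distance = √((30.9−21.1)² + (30.1−26.6)²) = √(96.040 + 12.250) = 10.406 m.
8.5 ≤ 10.406 < 11.3 → Violet.

Violet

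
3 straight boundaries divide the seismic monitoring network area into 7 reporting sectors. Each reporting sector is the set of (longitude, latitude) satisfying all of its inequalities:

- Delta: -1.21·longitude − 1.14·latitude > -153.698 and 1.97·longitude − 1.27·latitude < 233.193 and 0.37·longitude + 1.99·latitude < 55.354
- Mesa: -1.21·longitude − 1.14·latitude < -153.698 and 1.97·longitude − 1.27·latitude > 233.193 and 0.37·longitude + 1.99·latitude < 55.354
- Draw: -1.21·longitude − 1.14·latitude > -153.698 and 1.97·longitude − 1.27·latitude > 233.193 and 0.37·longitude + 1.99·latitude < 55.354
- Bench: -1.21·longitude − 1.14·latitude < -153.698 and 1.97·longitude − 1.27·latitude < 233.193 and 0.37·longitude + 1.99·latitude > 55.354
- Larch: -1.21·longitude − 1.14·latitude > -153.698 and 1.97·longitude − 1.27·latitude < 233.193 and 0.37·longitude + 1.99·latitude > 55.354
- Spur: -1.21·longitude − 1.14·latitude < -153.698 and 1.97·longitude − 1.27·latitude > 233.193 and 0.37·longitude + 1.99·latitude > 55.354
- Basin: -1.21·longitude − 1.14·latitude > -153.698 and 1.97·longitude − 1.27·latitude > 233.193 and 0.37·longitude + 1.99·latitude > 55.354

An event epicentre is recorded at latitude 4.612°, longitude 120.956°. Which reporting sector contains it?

-1.21·120.956 − 1.14·4.612 = -151.614, which is > -153.698
1.97·120.956 − 1.27·4.612 = 232.426, which is < 233.193
0.37·120.956 + 1.99·4.612 = 53.932, which is < 55.354
This sign pattern matches Delta.

Delta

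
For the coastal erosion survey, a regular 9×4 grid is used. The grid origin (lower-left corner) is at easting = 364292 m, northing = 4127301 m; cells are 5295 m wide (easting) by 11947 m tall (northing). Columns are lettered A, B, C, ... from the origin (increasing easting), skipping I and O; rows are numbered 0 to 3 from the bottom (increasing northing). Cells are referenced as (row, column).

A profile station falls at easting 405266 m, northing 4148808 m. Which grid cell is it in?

(1, H)

Column index: ⌊(405266 − 364292) / 5295⌋ = ⌊7.738⌋ = 7 → column H
Row offset from origin: ⌊(4148808 − 4127301) / 11947⌋ = ⌊1.800⌋ = 1 → row 1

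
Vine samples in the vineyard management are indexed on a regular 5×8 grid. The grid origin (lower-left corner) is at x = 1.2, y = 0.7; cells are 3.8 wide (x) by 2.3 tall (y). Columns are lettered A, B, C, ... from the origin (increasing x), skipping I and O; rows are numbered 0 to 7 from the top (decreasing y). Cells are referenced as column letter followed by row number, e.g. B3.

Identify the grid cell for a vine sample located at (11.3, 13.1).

Column index: ⌊(11.3 − 1.2) / 3.8⌋ = ⌊2.658⌋ = 2 → column C
Row offset from origin: ⌊(13.1 − 0.7) / 2.3⌋ = ⌊5.391⌋ = 5 → row 2 (counted from top)

C2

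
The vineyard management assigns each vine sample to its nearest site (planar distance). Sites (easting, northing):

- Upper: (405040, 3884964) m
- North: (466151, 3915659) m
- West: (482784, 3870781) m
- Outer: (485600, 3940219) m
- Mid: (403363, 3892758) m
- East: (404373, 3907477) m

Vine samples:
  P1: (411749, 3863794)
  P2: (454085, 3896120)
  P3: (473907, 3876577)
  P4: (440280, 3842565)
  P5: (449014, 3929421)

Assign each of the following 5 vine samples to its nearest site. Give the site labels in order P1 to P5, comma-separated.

Upper, North, West, West, North

P1 → Upper (d²=493179581.00)
P2 → North (d²=527360877.00)
P3 → West (d²=112394745.00)
P4 → West (d²=2602732672.00)
P5 → North (d²=483069413.00)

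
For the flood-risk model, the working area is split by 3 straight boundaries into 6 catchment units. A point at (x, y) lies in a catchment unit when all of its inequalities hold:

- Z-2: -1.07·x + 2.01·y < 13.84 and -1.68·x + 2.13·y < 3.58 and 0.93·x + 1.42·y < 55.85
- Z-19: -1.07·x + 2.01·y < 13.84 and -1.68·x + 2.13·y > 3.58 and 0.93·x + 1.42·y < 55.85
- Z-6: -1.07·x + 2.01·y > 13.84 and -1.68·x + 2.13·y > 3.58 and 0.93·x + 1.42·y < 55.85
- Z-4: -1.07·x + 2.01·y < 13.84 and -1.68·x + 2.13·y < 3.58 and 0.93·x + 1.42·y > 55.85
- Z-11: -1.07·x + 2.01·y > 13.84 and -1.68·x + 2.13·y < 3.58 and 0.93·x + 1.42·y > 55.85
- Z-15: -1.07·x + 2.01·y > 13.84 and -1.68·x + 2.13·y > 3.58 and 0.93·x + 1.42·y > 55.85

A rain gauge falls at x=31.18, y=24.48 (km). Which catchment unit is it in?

Z-11

-1.07·31.18 + 2.01·24.48 = 15.842, which is > 13.84
-1.68·31.18 + 2.13·24.48 = -0.240, which is < 3.58
0.93·31.18 + 1.42·24.48 = 63.759, which is > 55.85
This sign pattern matches Z-11.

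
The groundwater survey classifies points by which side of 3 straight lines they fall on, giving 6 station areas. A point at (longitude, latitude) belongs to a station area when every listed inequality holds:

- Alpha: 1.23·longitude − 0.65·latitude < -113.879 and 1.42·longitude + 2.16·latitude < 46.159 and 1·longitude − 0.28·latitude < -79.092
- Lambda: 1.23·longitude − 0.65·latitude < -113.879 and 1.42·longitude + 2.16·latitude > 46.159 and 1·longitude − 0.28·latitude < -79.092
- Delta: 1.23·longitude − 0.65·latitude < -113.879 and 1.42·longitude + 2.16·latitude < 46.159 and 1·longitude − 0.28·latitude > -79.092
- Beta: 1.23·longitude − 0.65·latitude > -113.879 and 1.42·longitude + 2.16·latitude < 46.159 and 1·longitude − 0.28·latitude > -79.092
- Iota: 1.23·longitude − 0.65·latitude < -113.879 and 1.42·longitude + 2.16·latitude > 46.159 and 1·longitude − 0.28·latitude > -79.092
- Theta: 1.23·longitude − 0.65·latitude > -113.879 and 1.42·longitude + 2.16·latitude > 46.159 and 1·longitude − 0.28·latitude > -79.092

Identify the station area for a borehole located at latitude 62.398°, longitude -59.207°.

1.23·-59.207 − 0.65·62.398 = -113.383, which is > -113.879
1.42·-59.207 + 2.16·62.398 = 50.706, which is > 46.159
1·-59.207 − 0.28·62.398 = -76.678, which is > -79.092
This sign pattern matches Theta.

Theta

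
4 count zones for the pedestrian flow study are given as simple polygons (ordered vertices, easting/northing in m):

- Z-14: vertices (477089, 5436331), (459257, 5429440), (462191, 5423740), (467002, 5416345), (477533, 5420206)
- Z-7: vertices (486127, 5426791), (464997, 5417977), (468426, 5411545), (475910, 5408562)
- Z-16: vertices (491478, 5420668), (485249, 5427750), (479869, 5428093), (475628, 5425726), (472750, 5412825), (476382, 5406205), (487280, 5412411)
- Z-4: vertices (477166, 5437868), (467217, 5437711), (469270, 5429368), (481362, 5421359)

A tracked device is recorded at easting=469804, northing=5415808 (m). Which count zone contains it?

Cast a ray rightward from (469804, 5415808). For each polygon, the edges (by vertex number in listed order) whose endpoints lie on opposite sides of northing = 5415808, where each meets that height, and whether that is right or left of the point:
Z-14: no edge straddles that height → 0 crossings.
Z-7: 2–3 at easting≈466153.3 (left), 4–1 at easting≈479971.2 (right) → 1 crossing.
Z-16: 4–5 at easting≈473415.5 (right), 7–1 at easting≈489007.1 (right) → 2 crossings.
Z-4: no edge straddles that height → 0 crossings.
Only Z-7 has an odd count, so the point is inside Z-7.

Z-7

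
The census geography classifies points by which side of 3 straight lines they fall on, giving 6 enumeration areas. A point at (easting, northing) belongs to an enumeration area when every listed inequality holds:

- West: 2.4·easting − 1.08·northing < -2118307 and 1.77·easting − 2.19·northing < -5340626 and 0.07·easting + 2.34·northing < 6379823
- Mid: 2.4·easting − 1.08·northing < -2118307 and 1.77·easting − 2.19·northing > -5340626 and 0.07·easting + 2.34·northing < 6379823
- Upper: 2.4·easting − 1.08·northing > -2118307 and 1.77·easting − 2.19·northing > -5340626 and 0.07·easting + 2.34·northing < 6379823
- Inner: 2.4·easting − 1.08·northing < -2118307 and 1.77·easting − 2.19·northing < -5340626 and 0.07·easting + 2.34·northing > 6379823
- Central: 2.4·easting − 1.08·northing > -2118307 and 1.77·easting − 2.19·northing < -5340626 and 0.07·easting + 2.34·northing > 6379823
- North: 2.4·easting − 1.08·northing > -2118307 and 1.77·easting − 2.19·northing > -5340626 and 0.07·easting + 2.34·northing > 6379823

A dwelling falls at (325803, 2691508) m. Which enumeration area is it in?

2.4·325803 − 1.08·2691508 = -2124901.440, which is < -2118307
1.77·325803 − 2.19·2691508 = -5317731.210, which is > -5340626
0.07·325803 + 2.34·2691508 = 6320934.930, which is < 6379823
This sign pattern matches Mid.

Mid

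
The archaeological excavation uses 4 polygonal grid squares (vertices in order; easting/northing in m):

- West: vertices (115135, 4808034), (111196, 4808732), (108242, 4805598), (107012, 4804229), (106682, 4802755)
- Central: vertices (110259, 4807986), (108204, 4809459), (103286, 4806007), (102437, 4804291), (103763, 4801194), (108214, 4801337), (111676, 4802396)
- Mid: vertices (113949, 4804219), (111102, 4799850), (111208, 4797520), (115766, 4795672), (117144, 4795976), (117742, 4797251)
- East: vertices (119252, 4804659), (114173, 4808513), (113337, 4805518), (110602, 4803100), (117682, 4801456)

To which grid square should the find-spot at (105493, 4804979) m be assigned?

Central

Cast a ray rightward from (105493, 4804979). For each polygon, the edges (by vertex number in listed order) whose endpoints lie on opposite sides of northing = 4804979, where each meets that height, and whether that is right or left of the point:
West: 3–4 at easting≈107685.8 (right), 5–1 at easting≈110243.2 (right) → 2 crossings.
Central: 3–4 at easting≈102777.4 (left), 7–1 at easting≈111021.2 (right) → 1 crossing.
Mid: no edge straddles that height → 0 crossings.
East: 1–2 at easting≈118830.3 (right), 3–4 at easting≈112727.3 (right) → 2 crossings.
Only Central has an odd count, so the point is inside Central.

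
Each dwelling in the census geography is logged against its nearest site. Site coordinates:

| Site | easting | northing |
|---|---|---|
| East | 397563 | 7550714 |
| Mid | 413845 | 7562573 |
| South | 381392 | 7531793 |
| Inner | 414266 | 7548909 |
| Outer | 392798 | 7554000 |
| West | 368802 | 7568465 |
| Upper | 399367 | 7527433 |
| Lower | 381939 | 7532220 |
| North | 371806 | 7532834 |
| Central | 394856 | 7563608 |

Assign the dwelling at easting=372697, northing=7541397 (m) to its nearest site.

Squared distances to each site:
East: 705124445.000; Mid: 2141580880.000; South: 167839841.000; Inner: 1784411905.000; Outer: 562885810.000; West: 747847649.000; Upper: 906282196.000; Lower: 169631893.000; North: 74118850.000; Central: 984349802.000.
Minimum at North.

North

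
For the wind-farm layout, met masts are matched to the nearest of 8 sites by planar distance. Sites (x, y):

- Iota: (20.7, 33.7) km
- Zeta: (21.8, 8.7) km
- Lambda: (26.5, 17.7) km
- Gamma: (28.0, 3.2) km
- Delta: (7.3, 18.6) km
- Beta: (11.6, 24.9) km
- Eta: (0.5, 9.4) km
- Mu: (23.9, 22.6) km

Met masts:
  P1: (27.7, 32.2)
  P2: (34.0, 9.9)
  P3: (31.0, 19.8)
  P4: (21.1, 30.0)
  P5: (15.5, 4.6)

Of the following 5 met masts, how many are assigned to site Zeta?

P1 → Iota
P2 → Gamma
P3 → Lambda
P4 → Iota
P5 → Zeta
1 of the 5 goes to Zeta.

1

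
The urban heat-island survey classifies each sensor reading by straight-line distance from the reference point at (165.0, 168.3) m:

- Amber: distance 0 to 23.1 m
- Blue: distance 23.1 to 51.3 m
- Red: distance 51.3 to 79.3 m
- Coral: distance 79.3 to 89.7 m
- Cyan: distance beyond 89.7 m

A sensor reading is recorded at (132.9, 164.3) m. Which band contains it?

Blue

Distance = √((132.9−165.0)² + (164.3−168.3)²) = √(1030.410 + 16.000) = 32.348 m.
23.1 ≤ 32.348 < 51.3 → Blue.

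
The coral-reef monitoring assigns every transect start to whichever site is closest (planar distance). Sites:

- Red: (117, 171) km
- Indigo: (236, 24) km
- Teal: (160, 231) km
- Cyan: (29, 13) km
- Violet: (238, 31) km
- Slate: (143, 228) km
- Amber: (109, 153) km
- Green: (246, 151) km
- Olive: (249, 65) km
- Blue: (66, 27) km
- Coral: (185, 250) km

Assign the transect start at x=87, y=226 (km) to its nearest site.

Slate

Squared distances to each site:
Red: 3925.000; Indigo: 63005.000; Teal: 5354.000; Cyan: 48733.000; Violet: 60826.000; Slate: 3140.000; Amber: 5813.000; Green: 30906.000; Olive: 52165.000; Blue: 40042.000; Coral: 10180.000.
Minimum at Slate.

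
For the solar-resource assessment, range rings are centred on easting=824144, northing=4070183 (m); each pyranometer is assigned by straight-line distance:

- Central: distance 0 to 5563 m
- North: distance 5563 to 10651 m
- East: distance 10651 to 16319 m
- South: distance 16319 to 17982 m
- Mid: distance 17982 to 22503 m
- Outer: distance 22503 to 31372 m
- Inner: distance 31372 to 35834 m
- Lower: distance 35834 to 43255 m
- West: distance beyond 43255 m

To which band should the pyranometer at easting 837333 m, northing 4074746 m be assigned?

East

Distance = √((837333−824144)² + (4074746−4070183)²) = √(173949721.000 + 20820969.000) = 13956.027 m.
10651 ≤ 13956.027 < 16319 → East.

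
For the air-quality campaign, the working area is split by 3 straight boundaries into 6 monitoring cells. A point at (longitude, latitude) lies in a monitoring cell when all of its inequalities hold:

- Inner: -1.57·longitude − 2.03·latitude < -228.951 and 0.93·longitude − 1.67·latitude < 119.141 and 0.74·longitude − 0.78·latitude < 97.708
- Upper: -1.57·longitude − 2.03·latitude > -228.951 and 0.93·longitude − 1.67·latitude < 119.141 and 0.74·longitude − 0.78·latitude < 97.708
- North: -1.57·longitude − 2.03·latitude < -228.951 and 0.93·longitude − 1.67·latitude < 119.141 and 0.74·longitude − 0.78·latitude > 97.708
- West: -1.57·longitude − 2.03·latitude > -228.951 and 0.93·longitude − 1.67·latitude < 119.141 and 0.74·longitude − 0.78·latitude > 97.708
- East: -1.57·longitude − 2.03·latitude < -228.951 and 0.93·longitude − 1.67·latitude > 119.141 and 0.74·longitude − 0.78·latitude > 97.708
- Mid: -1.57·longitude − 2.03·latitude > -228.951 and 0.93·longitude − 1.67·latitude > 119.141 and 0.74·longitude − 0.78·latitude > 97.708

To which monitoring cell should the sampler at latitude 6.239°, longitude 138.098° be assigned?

Inner

-1.57·138.098 − 2.03·6.239 = -229.479, which is < -228.951
0.93·138.098 − 1.67·6.239 = 118.012, which is < 119.141
0.74·138.098 − 0.78·6.239 = 97.326, which is < 97.708
This sign pattern matches Inner.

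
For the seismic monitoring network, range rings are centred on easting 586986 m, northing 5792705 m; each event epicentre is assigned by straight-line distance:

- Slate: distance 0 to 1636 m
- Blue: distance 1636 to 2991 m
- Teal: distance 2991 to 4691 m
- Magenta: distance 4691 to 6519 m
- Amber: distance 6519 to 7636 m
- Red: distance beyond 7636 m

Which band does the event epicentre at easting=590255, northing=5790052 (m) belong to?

Teal

Distance = √((590255−586986)² + (5790052−5792705)²) = √(10686361.000 + 7038409.000) = 4210.080 m.
2991 ≤ 4210.080 < 4691 → Teal.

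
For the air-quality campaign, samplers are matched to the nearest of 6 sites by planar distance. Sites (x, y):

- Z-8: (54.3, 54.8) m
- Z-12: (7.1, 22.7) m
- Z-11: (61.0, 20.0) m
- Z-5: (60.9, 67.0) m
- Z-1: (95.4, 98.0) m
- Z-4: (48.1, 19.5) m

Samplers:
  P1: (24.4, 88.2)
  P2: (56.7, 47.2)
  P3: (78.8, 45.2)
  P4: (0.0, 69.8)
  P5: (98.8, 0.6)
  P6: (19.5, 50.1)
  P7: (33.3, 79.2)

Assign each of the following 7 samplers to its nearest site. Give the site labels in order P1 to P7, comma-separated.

P1 → Z-5 (d²=1781.69)
P2 → Z-8 (d²=63.52)
P3 → Z-8 (d²=692.41)
P4 → Z-12 (d²=2268.82)
P5 → Z-11 (d²=1805.20)
P6 → Z-12 (d²=904.52)
P7 → Z-5 (d²=910.60)

Z-5, Z-8, Z-8, Z-12, Z-11, Z-12, Z-5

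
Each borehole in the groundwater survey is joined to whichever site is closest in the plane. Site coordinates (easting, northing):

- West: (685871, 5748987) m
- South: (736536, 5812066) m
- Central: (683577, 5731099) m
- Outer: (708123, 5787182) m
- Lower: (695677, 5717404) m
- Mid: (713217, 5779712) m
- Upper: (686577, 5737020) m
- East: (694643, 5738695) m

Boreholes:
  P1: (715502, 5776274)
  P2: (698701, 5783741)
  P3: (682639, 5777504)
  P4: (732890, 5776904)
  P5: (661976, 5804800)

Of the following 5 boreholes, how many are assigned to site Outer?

P1 → Mid
P2 → Outer
P3 → Outer
P4 → Mid
P5 → Outer
3 of the 5 go to Outer.

3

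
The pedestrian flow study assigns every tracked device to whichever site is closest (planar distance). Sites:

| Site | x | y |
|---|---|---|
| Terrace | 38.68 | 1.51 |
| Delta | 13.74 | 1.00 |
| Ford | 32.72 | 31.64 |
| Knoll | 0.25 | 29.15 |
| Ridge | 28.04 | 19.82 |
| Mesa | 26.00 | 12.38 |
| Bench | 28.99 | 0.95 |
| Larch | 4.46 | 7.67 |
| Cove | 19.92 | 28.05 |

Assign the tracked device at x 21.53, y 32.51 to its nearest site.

Cove

Squared distances to each site:
Terrace: 1255.122; Delta: 1053.564; Ford: 125.973; Knoll: 464.128; Ridge: 203.416; Mesa: 425.198; Bench: 1051.685; Larch: 908.410; Cove: 22.484.
Minimum at Cove.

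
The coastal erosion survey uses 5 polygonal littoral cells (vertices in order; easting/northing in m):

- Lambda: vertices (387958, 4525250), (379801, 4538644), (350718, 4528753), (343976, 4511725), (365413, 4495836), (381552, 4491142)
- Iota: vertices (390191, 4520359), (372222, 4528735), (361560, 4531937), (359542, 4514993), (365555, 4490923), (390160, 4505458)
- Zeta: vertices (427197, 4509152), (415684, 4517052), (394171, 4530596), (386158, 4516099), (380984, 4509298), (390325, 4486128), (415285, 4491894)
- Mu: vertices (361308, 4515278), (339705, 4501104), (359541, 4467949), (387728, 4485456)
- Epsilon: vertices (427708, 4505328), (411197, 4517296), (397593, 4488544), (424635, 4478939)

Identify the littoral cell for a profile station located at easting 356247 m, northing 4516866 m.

Cast a ray rightward from (356247, 4516866). For each polygon, the edges (by vertex number in listed order) whose endpoints lie on opposite sides of northing = 4516866, where each meets that height, and whether that is right or left of the point:
Lambda: 3–4 at easting≈346011.5 (left), 6–1 at easting≈386383.4 (right) → 1 crossing.
Iota: 3–4 at easting≈359765.1 (right), 6–1 at easting≈390183.7 (right) → 2 crossings.
Zeta: 1–2 at easting≈415955.1 (right), 3–4 at easting≈386581.9 (right) → 2 crossings.
Mu: no edge straddles that height → 0 crossings.
Epsilon: 1–2 at easting≈411790.2 (right), 2–3 at easting≈410993.5 (right) → 2 crossings.
Only Lambda has an odd count, so the point is inside Lambda.

Lambda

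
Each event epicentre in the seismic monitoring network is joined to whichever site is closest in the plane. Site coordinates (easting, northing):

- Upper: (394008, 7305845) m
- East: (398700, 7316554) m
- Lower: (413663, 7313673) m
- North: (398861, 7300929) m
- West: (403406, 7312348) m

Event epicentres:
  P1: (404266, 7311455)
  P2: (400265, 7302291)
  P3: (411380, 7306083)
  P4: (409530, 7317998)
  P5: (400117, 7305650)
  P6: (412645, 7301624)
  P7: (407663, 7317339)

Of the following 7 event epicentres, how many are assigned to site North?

P1 → West
P2 → North
P3 → Lower
P4 → Lower
P5 → North
P6 → Lower
P7 → West
2 of the 7 go to North.

2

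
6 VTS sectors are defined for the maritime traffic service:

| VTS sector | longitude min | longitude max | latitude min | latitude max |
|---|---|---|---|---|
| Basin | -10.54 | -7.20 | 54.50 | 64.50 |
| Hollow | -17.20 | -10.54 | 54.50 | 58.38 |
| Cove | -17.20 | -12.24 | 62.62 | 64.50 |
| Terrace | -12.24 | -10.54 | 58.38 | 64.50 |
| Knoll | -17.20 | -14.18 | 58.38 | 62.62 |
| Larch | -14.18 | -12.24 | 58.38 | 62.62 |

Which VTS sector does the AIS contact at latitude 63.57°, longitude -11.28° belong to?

Terrace

The point has longitude = -11.28 and latitude = 63.57.
Only Terrace satisfies -12.24 ≤ longitude ≤ -10.54 and 58.38 ≤ latitude ≤ 64.50.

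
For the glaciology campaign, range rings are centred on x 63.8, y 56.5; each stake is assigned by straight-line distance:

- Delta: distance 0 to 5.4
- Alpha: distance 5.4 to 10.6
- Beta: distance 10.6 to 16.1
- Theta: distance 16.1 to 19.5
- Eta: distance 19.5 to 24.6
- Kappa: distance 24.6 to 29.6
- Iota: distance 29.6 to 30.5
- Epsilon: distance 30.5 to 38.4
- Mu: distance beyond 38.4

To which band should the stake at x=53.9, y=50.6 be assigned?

Distance = √((53.9−63.8)² + (50.6−56.5)²) = √(98.010 + 34.810) = 11.525.
10.6 ≤ 11.525 < 16.1 → Beta.

Beta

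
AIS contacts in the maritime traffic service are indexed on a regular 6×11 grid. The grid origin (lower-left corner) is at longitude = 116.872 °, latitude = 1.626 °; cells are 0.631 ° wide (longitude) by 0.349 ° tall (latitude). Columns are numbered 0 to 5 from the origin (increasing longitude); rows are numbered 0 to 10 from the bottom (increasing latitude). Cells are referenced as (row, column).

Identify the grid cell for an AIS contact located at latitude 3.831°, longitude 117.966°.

(6, 1)

Column index: ⌊(117.966 − 116.872) / 0.631⌋ = ⌊1.734⌋ = 1
Row offset from origin: ⌊(3.831 − 1.626) / 0.349⌋ = ⌊6.318⌋ = 6 → row 6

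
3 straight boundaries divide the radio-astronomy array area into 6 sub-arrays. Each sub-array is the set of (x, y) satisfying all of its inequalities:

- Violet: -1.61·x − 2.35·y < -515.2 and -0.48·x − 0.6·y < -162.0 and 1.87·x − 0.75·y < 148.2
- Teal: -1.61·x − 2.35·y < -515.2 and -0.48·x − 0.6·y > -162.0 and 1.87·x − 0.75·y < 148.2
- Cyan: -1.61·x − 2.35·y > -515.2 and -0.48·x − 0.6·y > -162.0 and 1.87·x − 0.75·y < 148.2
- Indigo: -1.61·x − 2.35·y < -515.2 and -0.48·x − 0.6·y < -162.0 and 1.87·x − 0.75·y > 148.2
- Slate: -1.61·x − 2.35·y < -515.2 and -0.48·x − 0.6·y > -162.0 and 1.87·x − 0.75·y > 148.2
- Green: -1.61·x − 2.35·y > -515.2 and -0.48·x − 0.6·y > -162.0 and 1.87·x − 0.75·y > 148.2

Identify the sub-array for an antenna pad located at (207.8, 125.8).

Indigo

-1.61·207.8 − 2.35·125.8 = -630.188, which is < -515.2
-0.48·207.8 − 0.6·125.8 = -175.224, which is < -162.0
1.87·207.8 − 0.75·125.8 = 294.236, which is > 148.2
This sign pattern matches Indigo.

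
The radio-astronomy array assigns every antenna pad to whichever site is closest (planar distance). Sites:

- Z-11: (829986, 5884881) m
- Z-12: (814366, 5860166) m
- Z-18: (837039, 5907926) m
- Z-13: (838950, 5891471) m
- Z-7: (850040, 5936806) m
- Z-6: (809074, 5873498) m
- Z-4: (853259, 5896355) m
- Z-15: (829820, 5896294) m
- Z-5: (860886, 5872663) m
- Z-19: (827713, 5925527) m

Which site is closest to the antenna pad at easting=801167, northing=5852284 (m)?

Z-12

Squared distances to each site:
Z-11: 1893099170.000; Z-12: 236339525.000; Z-18: 4382832548.000; Z-13: 2963176058.000; Z-7: 9532538613.000; Z-6: 512554445.000; Z-4: 4655829505.000; Z-15: 2757874509.000; Z-5: 3981662602.000; Z-19: 6069227165.000.
Minimum at Z-12.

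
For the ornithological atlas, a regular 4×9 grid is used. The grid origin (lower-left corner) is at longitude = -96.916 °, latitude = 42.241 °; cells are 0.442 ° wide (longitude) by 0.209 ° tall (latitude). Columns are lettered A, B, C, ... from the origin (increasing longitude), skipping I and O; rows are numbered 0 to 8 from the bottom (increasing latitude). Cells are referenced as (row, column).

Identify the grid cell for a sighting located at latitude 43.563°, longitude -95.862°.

(6, C)

Column index: ⌊(-95.862 − -96.916) / 0.442⌋ = ⌊2.385⌋ = 2 → column C
Row offset from origin: ⌊(43.563 − 42.241) / 0.209⌋ = ⌊6.325⌋ = 6 → row 6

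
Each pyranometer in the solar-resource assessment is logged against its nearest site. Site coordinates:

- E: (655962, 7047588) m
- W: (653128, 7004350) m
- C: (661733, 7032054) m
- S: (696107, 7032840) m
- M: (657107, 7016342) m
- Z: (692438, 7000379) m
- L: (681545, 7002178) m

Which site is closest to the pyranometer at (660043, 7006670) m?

W

Squared distances to each site:
E: 1690937285.000; W: 53199625.000; C: 647203556.000; S: 1985480996.000; M: 102167680.000; Z: 1089012706.000; L: 482514068.000.
Minimum at W.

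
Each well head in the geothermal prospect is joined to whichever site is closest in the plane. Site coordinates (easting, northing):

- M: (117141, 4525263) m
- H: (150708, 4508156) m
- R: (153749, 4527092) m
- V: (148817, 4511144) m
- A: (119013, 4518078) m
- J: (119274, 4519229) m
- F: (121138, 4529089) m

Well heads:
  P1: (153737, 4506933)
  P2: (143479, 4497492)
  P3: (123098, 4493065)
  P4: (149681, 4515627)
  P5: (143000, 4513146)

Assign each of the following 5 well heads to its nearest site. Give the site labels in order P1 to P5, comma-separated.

H, H, A, V, V

P1 → H (d²=10670570.00)
P2 → H (d²=165979337.00)
P3 → A (d²=642337394.00)
P4 → V (d²=20843785.00)
P5 → V (d²=37845493.00)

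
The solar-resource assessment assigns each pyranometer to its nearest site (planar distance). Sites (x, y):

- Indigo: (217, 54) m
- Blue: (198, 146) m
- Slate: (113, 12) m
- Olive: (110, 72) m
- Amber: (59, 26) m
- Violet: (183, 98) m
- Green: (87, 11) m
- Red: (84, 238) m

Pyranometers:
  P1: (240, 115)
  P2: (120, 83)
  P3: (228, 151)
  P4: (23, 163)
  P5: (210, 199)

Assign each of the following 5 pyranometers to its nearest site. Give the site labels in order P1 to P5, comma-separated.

P1 → Blue (d²=2725.00)
P2 → Olive (d²=221.00)
P3 → Blue (d²=925.00)
P4 → Red (d²=9346.00)
P5 → Blue (d²=2953.00)

Blue, Olive, Blue, Red, Blue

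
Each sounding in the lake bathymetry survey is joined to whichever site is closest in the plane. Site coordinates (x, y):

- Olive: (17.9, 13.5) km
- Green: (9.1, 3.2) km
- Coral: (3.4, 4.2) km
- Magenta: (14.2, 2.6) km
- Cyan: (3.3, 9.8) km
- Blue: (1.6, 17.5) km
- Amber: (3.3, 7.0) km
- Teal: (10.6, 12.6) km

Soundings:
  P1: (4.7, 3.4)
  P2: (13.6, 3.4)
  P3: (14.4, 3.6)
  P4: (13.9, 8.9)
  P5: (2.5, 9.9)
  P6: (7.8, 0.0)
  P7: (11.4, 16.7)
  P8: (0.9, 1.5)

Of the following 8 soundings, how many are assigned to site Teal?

P1 → Coral
P2 → Magenta
P3 → Magenta
P4 → Teal
P5 → Cyan
P6 → Green
P7 → Teal
P8 → Coral
2 of the 8 go to Teal.

2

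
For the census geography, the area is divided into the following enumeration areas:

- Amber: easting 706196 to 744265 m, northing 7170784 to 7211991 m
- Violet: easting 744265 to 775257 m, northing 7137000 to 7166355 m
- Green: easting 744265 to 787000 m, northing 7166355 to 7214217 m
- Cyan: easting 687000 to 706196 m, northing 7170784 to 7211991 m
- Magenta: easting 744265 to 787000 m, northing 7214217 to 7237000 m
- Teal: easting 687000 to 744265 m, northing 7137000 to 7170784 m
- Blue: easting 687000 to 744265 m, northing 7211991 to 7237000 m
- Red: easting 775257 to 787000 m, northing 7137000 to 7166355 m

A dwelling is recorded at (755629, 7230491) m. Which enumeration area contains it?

The point has easting = 755629 and northing = 7230491.
Only Magenta satisfies 744265 ≤ easting ≤ 787000 and 7214217 ≤ northing ≤ 7237000.

Magenta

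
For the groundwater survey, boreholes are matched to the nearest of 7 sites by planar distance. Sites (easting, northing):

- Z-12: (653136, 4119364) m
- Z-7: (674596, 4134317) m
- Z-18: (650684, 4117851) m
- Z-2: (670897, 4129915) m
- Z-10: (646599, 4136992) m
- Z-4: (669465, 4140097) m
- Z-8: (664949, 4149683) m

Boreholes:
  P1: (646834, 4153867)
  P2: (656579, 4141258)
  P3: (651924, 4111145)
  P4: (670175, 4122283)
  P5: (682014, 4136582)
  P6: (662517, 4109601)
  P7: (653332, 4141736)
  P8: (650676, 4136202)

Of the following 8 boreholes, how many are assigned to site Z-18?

P1 → Z-10
P2 → Z-10
P3 → Z-18
P4 → Z-2
P5 → Z-7
P6 → Z-12
P7 → Z-10
P8 → Z-10
1 of the 8 goes to Z-18.

1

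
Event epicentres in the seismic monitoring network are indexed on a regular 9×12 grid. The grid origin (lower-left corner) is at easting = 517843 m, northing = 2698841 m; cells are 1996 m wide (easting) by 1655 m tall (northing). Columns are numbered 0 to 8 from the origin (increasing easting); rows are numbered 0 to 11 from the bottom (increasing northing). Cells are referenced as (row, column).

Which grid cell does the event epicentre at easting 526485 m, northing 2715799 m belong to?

(10, 4)

Column index: ⌊(526485 − 517843) / 1996⌋ = ⌊4.330⌋ = 4
Row offset from origin: ⌊(2715799 − 2698841) / 1655⌋ = ⌊10.247⌋ = 10 → row 10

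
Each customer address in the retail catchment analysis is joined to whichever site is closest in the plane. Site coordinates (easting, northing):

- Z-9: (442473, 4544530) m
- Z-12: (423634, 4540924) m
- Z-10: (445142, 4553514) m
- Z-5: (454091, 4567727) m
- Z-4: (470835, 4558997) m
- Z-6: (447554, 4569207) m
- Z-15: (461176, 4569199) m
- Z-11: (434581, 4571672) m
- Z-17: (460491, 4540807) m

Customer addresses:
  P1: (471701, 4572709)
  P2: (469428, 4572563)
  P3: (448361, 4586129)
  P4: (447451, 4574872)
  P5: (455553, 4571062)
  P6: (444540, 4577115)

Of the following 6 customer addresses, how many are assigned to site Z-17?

0

P1 → Z-15
P2 → Z-15
P3 → Z-6
P4 → Z-6
P5 → Z-5
P6 → Z-6
0 of the 6 go to Z-17.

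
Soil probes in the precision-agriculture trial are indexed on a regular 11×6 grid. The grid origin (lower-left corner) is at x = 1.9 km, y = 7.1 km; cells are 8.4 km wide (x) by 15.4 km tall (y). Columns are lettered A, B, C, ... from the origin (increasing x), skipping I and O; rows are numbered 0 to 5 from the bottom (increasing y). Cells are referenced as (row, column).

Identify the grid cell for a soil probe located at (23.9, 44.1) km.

(2, C)

Column index: ⌊(23.9 − 1.9) / 8.4⌋ = ⌊2.619⌋ = 2 → column C
Row offset from origin: ⌊(44.1 − 7.1) / 15.4⌋ = ⌊2.403⌋ = 2 → row 2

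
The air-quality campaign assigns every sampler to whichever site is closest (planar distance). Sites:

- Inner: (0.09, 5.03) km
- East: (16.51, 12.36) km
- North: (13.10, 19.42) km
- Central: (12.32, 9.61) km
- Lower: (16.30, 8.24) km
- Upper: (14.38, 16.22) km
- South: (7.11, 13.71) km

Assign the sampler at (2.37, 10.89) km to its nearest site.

Squared distances to each site:
Inner: 39.538; East: 202.101; North: 187.894; Central: 100.641; Lower: 201.067; Upper: 172.649; South: 30.420.
Minimum at South.

South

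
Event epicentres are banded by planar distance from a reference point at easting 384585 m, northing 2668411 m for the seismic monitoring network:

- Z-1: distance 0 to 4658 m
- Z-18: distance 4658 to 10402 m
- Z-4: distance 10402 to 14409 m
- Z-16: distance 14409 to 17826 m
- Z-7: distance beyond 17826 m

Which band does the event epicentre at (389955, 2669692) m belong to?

Z-18

Distance = √((389955−384585)² + (2669692−2668411)²) = √(28836900.000 + 1640961.000) = 5520.676 m.
4658 ≤ 5520.676 < 10402 → Z-18.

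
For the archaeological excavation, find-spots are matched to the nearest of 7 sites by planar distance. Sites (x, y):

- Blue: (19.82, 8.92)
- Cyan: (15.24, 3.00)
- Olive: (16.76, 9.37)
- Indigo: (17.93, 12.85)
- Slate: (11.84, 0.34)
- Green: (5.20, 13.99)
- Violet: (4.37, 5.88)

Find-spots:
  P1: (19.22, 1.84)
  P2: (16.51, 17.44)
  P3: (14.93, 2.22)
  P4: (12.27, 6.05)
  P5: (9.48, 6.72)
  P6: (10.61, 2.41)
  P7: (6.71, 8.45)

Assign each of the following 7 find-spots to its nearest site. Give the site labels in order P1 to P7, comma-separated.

Cyan, Indigo, Cyan, Cyan, Violet, Slate, Violet

P1 → Cyan (d²=17.19)
P2 → Indigo (d²=23.08)
P3 → Cyan (d²=0.70)
P4 → Cyan (d²=18.12)
P5 → Violet (d²=26.82)
P6 → Slate (d²=5.80)
P7 → Violet (d²=12.08)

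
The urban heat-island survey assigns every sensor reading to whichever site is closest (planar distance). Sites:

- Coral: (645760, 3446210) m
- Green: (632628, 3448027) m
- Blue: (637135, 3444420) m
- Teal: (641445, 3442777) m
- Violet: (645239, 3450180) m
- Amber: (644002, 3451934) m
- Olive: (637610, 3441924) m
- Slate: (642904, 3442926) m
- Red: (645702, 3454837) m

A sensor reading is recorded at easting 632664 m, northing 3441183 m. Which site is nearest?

Olive

Squared distances to each site:
Coral: 196775945.000; Green: 46841632.000; Blue: 30468010.000; Teal: 79646797.000; Violet: 239076634.000; Amber: 244134245.000; Olive: 25011997.000; Slate: 107895649.000; Red: 356421160.000.
Minimum at Olive.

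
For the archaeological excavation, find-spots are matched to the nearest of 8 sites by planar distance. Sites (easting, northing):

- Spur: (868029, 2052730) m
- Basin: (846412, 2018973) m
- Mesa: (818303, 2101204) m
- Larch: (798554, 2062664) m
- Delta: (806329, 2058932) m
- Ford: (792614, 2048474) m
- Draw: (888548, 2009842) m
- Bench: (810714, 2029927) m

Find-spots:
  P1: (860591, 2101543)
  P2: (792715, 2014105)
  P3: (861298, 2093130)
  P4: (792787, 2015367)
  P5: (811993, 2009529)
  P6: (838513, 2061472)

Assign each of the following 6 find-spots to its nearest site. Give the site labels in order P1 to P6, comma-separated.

Mesa, Bench, Spur, Bench, Bench, Spur

P1 → Mesa (d²=1788389865.00)
P2 → Bench (d²=574299685.00)
P3 → Spur (d²=1677466361.00)
P4 → Bench (d²=533370929.00)
P5 → Bench (d²=417714245.00)
P6 → Spur (d²=947616820.00)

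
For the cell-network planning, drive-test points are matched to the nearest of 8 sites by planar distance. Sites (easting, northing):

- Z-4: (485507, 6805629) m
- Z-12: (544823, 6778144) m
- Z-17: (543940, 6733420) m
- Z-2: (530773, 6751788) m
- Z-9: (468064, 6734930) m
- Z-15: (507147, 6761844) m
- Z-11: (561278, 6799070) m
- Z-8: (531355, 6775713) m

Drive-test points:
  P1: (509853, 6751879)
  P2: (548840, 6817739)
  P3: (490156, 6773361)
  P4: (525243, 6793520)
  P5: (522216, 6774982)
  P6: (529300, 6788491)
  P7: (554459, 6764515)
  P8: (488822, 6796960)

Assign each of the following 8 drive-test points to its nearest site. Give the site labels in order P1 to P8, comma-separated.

P1 → Z-15 (d²=106623661.00)
P2 → Z-11 (d²=503235405.00)
P3 → Z-15 (d²=421335370.00)
P4 → Z-8 (d²=354445793.00)
P5 → Z-8 (d²=84055682.00)
P6 → Z-8 (d²=167500309.00)
P7 → Z-12 (d²=278602137.00)
P8 → Z-4 (d²=86140786.00)

Z-15, Z-11, Z-15, Z-8, Z-8, Z-8, Z-12, Z-4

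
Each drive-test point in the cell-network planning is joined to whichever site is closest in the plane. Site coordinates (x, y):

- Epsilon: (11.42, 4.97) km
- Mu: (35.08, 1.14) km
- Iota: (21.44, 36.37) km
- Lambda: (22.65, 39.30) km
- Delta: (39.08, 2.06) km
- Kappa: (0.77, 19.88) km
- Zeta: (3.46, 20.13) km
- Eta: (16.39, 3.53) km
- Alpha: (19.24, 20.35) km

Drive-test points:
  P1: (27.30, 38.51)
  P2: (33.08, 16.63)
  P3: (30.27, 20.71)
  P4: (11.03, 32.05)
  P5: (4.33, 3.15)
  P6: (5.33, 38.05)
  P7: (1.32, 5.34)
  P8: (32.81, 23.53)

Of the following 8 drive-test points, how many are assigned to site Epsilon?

2

P1 → Lambda
P2 → Alpha
P3 → Alpha
P4 → Iota
P5 → Epsilon
P6 → Iota
P7 → Epsilon
P8 → Alpha
2 of the 8 go to Epsilon.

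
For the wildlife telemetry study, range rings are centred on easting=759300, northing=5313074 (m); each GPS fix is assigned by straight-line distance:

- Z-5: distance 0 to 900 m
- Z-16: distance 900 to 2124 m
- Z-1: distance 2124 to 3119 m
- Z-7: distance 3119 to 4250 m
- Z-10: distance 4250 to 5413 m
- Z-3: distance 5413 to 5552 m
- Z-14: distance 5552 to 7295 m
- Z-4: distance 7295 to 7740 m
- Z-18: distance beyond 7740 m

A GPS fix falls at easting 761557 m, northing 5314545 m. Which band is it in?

Distance = √((761557−759300)² + (5314545−5313074)²) = √(5094049.000 + 2163841.000) = 2694.047 m.
2124 ≤ 2694.047 < 3119 → Z-1.

Z-1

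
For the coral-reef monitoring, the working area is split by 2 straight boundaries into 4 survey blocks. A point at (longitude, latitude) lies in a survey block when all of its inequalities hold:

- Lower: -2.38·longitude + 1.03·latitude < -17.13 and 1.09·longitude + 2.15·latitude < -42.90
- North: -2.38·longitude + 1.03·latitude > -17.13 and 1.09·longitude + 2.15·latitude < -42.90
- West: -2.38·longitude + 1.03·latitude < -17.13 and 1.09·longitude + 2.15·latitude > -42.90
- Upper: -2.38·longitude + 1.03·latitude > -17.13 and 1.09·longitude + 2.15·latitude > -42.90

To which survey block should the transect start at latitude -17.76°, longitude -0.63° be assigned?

Upper

-2.38·-0.63 + 1.03·-17.76 = -16.793, which is > -17.13
1.09·-0.63 + 2.15·-17.76 = -38.871, which is > -42.90
This sign pattern matches Upper.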